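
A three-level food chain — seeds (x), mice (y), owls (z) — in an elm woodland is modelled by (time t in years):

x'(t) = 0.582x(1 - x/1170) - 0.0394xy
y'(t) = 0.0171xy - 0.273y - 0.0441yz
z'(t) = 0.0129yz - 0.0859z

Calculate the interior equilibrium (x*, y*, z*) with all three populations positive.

From dz/dt = 0: 0.0129y* = 0.0859, so y* = 6.66.
From dx/dt = 0: 0.582(1 - x*/1170) = 0.0394·6.66, giving x* = 1170·(1 - 0.451) = 643.
From dy/dt = 0: 0.0171·643 - 0.273 = 0.0441z*, so z* = 10.7/0.0441 = 243.

x* ≈ 643, y* ≈ 6.66, z* ≈ 243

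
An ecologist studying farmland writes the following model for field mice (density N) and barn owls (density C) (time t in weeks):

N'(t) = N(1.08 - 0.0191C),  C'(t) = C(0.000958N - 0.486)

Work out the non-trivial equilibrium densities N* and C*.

Set dC/dt = 0 with C > 0: 0.000958N - 0.486 = 0, so N* = 0.486/0.000958 = 507.
Set dN/dt = 0 with N > 0: 1.08 - 0.0191C = 0, so C* = 1.08/0.0191 = 56.5.

N* ≈ 507, C* ≈ 56.5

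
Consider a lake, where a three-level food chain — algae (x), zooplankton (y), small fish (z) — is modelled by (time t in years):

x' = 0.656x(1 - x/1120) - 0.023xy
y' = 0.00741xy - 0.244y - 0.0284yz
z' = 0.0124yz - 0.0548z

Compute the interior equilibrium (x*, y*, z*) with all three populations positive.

From dz/dt = 0: 0.0124y* = 0.0548, so y* = 4.42.
From dx/dt = 0: 0.656(1 - x*/1120) = 0.023·4.42, giving x* = 1120·(1 - 0.155) = 946.
From dy/dt = 0: 0.00741·946 - 0.244 = 0.0284z*, so z* = 6.77/0.0284 = 238.

x* ≈ 946, y* ≈ 4.42, z* ≈ 238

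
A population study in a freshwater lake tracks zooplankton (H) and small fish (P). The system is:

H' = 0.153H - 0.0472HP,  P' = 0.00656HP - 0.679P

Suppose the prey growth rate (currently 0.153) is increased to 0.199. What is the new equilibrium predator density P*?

P* ≈ 4.22

At the interior fixed point, setting dH/dt = 0 with H > 0 fixes P* = (prey growth rate)/(HP coefficient) — independent of the other coefficients.
With the change, P* = 0.199/0.0472 = 4.22; it rises from 3.24.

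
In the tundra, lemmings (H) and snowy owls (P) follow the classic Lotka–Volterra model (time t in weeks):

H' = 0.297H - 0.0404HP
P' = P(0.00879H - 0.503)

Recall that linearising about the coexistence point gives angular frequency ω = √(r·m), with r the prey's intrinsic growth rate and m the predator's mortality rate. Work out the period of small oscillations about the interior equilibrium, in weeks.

Here r = 0.297 and m = 0.503, so r·m = 0.149.
ω = √0.149 = 0.387 per week, hence T = 2π/ω ≈ 16.3 weeks.

T ≈ 16.3 weeks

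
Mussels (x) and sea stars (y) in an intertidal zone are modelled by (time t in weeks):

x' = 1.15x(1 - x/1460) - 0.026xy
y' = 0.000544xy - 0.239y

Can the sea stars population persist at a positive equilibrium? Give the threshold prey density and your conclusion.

Threshold x = 439; K > 439, so yes, the predator persists.

The predator equation gives dy/dt > 0 only when x > 0.239/0.000544 = 439.
Without the predator, x → K = 1460. Since 1460 > 439, the predator can invade and persist.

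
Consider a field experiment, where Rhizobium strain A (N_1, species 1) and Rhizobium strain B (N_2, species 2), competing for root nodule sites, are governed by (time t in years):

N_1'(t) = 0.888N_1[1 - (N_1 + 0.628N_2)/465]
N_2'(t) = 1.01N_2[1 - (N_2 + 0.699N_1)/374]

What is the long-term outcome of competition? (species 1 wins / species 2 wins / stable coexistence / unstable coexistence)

stable coexistence

Compare the nullcline intercepts: K1/α12 = 465/0.628 = 740 > K2 = 374; K2/α21 = 374/0.699 = 535 > K1 = 465.
Since both inequalities hold, each species can invade when rare, so the interior equilibrium is stable.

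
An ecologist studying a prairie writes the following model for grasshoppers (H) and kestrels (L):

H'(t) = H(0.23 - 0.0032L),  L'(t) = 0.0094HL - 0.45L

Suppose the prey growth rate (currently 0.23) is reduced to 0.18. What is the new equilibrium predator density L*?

L* ≈ 56.2

At the interior fixed point, setting dH/dt = 0 with H > 0 fixes L* = (prey growth rate)/(HL coefficient) — independent of the other coefficients.
With the change, L* = 0.18/0.0032 = 56.2; it falls from 71.9.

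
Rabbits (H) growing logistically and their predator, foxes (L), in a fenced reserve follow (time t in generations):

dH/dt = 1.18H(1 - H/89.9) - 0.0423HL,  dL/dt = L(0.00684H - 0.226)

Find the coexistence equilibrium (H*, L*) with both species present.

H* ≈ 33, L* ≈ 17.6

From dL/dt = 0 with L > 0: 0.00684H* = 0.226, so H* = 33.
Substitute into dH/dt = 0: 1.18(1 - 33/89.9) = 0.0423L*.
The bracket is 0.632, giving L* = 0.746/0.0423 = 17.6.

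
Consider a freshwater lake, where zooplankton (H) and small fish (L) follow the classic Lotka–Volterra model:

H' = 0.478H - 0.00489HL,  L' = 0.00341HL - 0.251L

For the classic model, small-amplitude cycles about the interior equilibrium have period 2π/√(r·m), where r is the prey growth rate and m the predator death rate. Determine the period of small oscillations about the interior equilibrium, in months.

Here r = 0.478 and m = 0.251, so r·m = 0.12.
ω = √0.12 = 0.346 per month, hence T = 2π/ω ≈ 18.1 months.

T ≈ 18.1 months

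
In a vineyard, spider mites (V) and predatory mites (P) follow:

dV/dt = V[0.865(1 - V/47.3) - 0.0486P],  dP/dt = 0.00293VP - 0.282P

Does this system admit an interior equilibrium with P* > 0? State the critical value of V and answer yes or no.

Threshold V = 96.2; K < 96.2, so no, the predator goes extinct.

The predator equation gives dP/dt > 0 only when V > 0.282/0.00293 = 96.2.
Without the predator, V → K = 47.3. Since 47.3 < 96.2, the predator cannot invade.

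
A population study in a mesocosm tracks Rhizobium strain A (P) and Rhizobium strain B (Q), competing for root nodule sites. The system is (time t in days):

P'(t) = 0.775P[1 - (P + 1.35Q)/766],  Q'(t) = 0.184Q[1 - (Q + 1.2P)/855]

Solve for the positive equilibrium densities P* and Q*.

P* ≈ 626, Q* ≈ 104

Setting both brackets to zero gives the nullclines P + 1.35Q = 766 and 1.2P + Q = 855.
Substituting Q = 855 - 1.2P into the first: P(1 - 1.35·1.2) = 766 - 1.35·855.
So P* = -388/-0.62 = 626, and then Q* = 855 - 1.2·626 = 104.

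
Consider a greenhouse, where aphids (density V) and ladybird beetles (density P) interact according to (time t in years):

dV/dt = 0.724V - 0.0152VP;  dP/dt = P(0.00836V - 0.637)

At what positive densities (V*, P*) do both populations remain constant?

V* ≈ 76.2, P* ≈ 47.6

Set dP/dt = 0 with P > 0: 0.00836V - 0.637 = 0, so V* = 0.637/0.00836 = 76.2.
Set dV/dt = 0 with V > 0: 0.724 - 0.0152P = 0, so P* = 0.724/0.0152 = 47.6.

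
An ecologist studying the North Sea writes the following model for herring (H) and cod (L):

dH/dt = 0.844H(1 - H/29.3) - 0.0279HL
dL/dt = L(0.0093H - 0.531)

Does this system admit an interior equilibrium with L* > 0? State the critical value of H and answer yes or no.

The predator equation gives dL/dt > 0 only when H > 0.531/0.0093 = 57.1.
Without the predator, H → K = 29.3. Since 29.3 < 57.1, the predator cannot invade.

Threshold H = 57.1; K < 57.1, so no, the predator goes extinct.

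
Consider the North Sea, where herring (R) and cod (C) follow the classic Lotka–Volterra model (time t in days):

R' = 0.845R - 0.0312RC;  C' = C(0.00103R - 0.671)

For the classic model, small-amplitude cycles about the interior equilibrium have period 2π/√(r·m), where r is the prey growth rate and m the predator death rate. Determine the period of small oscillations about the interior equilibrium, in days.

Here r = 0.845 and m = 0.671, so r·m = 0.567.
ω = √0.567 = 0.753 per day, hence T = 2π/ω ≈ 8.34 days.

T ≈ 8.34 days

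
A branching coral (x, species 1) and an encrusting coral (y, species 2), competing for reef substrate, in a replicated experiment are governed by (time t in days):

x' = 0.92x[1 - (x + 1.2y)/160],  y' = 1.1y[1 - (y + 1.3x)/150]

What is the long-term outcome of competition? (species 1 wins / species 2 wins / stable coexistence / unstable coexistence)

Compare the nullcline intercepts: K1/α12 = 160/1.2 = 133 < K2 = 150; K2/α21 = 150/1.3 = 115 < K1 = 160.
Since both are reversed, neither can invade when rare; the interior point is a saddle.

unstable coexistence (outcome depends on initial conditions)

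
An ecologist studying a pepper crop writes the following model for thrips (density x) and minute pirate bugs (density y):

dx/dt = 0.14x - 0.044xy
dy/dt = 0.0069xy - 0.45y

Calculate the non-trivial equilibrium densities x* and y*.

x* ≈ 65.2, y* ≈ 3.18

Set dy/dt = 0 with y > 0: 0.0069x - 0.45 = 0, so x* = 0.45/0.0069 = 65.2.
Set dx/dt = 0 with x > 0: 0.14 - 0.044y = 0, so y* = 0.14/0.044 = 3.18.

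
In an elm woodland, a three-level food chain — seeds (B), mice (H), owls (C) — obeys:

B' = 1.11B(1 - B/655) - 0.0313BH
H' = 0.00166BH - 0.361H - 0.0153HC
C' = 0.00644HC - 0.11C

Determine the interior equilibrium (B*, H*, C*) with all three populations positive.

From dC/dt = 0: 0.00644H* = 0.11, so H* = 17.1.
From dB/dt = 0: 1.11(1 - B*/655) = 0.0313·17.1, giving B* = 655·(1 - 0.482) = 340.
From dH/dt = 0: 0.00166·340 - 0.361 = 0.0153C*, so C* = 0.203/0.0153 = 13.2.

B* ≈ 340, H* ≈ 17.1, C* ≈ 13.2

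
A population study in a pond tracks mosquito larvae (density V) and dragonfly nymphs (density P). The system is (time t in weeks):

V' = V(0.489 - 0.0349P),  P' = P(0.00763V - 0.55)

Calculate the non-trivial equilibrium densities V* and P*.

Set dP/dt = 0 with P > 0: 0.00763V - 0.55 = 0, so V* = 0.55/0.00763 = 72.1.
Set dV/dt = 0 with V > 0: 0.489 - 0.0349P = 0, so P* = 0.489/0.0349 = 14.

V* ≈ 72.1, P* ≈ 14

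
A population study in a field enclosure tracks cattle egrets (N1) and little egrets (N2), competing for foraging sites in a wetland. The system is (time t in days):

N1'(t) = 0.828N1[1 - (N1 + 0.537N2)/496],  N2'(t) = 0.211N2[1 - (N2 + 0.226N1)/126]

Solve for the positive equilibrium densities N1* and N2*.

Setting both brackets to zero gives the nullclines N1 + 0.537N2 = 496 and 0.226N1 + N2 = 126.
Substituting N2 = 126 - 0.226N1 into the first: N1(1 - 0.537·0.226) = 496 - 0.537·126.
So N1* = 428/0.879 = 488, and then N2* = 126 - 0.226·488 = 15.8.

N1* ≈ 488, N2* ≈ 15.8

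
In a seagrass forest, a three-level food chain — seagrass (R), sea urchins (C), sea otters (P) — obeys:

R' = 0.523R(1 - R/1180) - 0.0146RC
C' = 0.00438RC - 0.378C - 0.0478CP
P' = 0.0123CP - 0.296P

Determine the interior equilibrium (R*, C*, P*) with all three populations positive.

R* ≈ 387, C* ≈ 24.1, P* ≈ 27.6

From dP/dt = 0: 0.0123C* = 0.296, so C* = 24.1.
From dR/dt = 0: 0.523(1 - R*/1180) = 0.0146·24.1, giving R* = 1180·(1 - 0.672) = 387.
From dC/dt = 0: 0.00438·387 - 0.378 = 0.0478P*, so P* = 1.32/0.0478 = 27.6.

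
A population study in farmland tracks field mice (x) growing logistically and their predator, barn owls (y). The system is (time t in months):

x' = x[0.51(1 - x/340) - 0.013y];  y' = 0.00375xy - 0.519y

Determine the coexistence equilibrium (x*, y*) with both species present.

x* ≈ 138, y* ≈ 23.3

From dy/dt = 0 with y > 0: 0.00375x* = 0.519, so x* = 138.
Substitute into dx/dt = 0: 0.51(1 - 138/340) = 0.013y*.
The bracket is 0.593, giving y* = 0.302/0.013 = 23.3.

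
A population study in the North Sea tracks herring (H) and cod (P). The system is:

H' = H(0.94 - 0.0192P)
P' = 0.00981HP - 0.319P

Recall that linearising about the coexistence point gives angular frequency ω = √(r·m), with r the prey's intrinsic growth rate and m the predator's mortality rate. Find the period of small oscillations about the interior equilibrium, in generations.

T ≈ 11.5 generations

Here r = 0.94 and m = 0.319, so r·m = 0.3.
ω = √0.3 = 0.548 per generation, hence T = 2π/ω ≈ 11.5 generations.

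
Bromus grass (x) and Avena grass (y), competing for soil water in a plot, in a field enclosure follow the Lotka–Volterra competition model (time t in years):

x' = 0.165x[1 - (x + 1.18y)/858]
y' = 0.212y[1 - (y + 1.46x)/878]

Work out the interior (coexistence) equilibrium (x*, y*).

Setting both brackets to zero gives the nullclines x + 1.18y = 858 and 1.46x + y = 878.
Substituting y = 878 - 1.46x into the first: x(1 - 1.18·1.46) = 858 - 1.18·878.
So x* = -178/-0.723 = 246, and then y* = 878 - 1.46·246 = 518.

x* ≈ 246, y* ≈ 518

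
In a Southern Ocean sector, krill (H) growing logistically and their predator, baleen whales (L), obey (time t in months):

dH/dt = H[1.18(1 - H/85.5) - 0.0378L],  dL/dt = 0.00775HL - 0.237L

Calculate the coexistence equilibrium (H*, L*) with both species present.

From dL/dt = 0 with L > 0: 0.00775H* = 0.237, so H* = 30.6.
Substitute into dH/dt = 0: 1.18(1 - 30.6/85.5) = 0.0378L*.
The bracket is 0.642, giving L* = 0.758/0.0378 = 20.1.

H* ≈ 30.6, L* ≈ 20.1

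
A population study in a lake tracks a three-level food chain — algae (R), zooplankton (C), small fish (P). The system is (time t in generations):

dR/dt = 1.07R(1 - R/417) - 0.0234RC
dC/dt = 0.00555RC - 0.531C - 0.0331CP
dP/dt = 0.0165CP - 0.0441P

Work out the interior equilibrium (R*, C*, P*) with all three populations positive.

R* ≈ 393, C* ≈ 2.67, P* ≈ 49.8

From dP/dt = 0: 0.0165C* = 0.0441, so C* = 2.67.
From dR/dt = 0: 1.07(1 - R*/417) = 0.0234·2.67, giving R* = 417·(1 - 0.0585) = 393.
From dC/dt = 0: 0.00555·393 - 0.531 = 0.0331P*, so P* = 1.65/0.0331 = 49.8.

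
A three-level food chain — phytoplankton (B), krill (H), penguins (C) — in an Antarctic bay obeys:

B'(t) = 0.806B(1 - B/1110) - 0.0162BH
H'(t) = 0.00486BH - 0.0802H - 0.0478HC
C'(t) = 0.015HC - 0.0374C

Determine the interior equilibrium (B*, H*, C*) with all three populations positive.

B* ≈ 1050, H* ≈ 2.49, C* ≈ 106

From dC/dt = 0: 0.015H* = 0.0374, so H* = 2.49.
From dB/dt = 0: 0.806(1 - B*/1110) = 0.0162·2.49, giving B* = 1110·(1 - 0.0501) = 1050.
From dH/dt = 0: 0.00486·1050 - 0.0802 = 0.0478C*, so C* = 5.04/0.0478 = 106.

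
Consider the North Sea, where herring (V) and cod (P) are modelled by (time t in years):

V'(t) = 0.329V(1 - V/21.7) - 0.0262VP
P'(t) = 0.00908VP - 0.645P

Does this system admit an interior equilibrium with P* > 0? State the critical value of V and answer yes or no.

The predator equation gives dP/dt > 0 only when V > 0.645/0.00908 = 71.
Without the predator, V → K = 21.7. Since 21.7 < 71, the predator cannot invade.

Threshold V = 71; K < 71, so no, the predator goes extinct.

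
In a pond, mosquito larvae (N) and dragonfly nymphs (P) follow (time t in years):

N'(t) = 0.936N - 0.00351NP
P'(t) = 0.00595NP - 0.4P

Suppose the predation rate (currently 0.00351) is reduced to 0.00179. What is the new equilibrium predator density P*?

P* ≈ 523

At the interior fixed point, setting dN/dt = 0 with N > 0 fixes P* = (prey growth rate)/(NP coefficient) — independent of the other coefficients.
With the change, P* = 0.936/0.00179 = 523; it rises from 267.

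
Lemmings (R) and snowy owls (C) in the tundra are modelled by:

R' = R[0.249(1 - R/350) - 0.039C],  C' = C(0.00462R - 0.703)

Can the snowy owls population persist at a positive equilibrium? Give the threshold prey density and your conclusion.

Threshold R = 152; K > 152, so yes, the predator persists.

The predator equation gives dC/dt > 0 only when R > 0.703/0.00462 = 152.
Without the predator, R → K = 350. Since 350 > 152, the predator can invade and persist.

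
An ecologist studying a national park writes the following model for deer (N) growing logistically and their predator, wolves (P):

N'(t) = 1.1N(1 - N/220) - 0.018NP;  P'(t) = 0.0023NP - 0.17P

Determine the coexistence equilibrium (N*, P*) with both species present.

N* ≈ 73.9, P* ≈ 40.6

From dP/dt = 0 with P > 0: 0.0023N* = 0.17, so N* = 73.9.
Substitute into dN/dt = 0: 1.1(1 - 73.9/220) = 0.018P*.
The bracket is 0.664, giving P* = 0.73/0.018 = 40.6.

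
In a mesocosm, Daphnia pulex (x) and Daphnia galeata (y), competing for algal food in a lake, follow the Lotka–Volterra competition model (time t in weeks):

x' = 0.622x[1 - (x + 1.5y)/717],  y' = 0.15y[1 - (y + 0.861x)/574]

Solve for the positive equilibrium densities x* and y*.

Setting both brackets to zero gives the nullclines x + 1.5y = 717 and 0.861x + y = 574.
Substituting y = 574 - 0.861x into the first: x(1 - 1.5·0.861) = 717 - 1.5·574.
So x* = -144/-0.292 = 494, and then y* = 574 - 0.861·494 = 149.

x* ≈ 494, y* ≈ 149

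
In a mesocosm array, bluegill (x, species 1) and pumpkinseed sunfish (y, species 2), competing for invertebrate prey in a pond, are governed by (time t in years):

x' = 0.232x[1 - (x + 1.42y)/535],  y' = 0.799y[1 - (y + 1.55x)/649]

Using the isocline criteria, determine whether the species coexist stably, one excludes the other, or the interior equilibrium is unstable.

Compare the nullcline intercepts: K1/α12 = 535/1.42 = 377 < K2 = 649; K2/α21 = 649/1.55 = 419 < K1 = 535.
Since both are reversed, neither can invade when rare; the interior point is a saddle.

unstable coexistence (outcome depends on initial conditions)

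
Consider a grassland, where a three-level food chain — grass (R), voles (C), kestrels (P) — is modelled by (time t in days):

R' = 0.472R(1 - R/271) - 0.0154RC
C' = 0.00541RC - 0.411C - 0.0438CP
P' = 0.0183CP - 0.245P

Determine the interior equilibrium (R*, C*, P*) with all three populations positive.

R* ≈ 153, C* ≈ 13.4, P* ≈ 9.47

From dP/dt = 0: 0.0183C* = 0.245, so C* = 13.4.
From dR/dt = 0: 0.472(1 - R*/271) = 0.0154·13.4, giving R* = 271·(1 - 0.437) = 153.
From dC/dt = 0: 0.00541·153 - 0.411 = 0.0438P*, so P* = 0.415/0.0438 = 9.47.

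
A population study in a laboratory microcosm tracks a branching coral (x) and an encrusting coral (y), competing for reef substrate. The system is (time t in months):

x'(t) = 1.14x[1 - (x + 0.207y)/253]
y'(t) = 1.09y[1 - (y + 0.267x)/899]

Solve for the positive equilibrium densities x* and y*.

Setting both brackets to zero gives the nullclines x + 0.207y = 253 and 0.267x + y = 899.
Substituting y = 899 - 0.267x into the first: x(1 - 0.207·0.267) = 253 - 0.207·899.
So x* = 66.9/0.945 = 70.8, and then y* = 899 - 0.267·70.8 = 880.

x* ≈ 70.8, y* ≈ 880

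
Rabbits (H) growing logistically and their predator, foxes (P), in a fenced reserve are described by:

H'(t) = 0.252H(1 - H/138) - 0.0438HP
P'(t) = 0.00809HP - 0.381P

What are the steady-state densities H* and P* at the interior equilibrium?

From dP/dt = 0 with P > 0: 0.00809H* = 0.381, so H* = 47.1.
Substitute into dH/dt = 0: 0.252(1 - 47.1/138) = 0.0438P*.
The bracket is 0.659, giving P* = 0.166/0.0438 = 3.79.

H* ≈ 47.1, P* ≈ 3.79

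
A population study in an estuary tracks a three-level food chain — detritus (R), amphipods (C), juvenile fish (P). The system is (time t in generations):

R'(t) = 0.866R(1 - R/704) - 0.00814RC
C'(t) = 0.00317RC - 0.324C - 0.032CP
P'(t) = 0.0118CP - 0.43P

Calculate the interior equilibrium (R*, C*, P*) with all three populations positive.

From dP/dt = 0: 0.0118C* = 0.43, so C* = 36.4.
From dR/dt = 0: 0.866(1 - R*/704) = 0.00814·36.4, giving R* = 704·(1 - 0.343) = 463.
From dC/dt = 0: 0.00317·463 - 0.324 = 0.032P*, so P* = 1.14/0.032 = 35.7.

R* ≈ 463, C* ≈ 36.4, P* ≈ 35.7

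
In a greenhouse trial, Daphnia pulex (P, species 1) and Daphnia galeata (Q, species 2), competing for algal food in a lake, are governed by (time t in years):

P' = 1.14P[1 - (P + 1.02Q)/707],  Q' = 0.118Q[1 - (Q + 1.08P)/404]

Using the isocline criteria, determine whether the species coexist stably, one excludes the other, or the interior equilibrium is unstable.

species 1 excludes species 2

Compare the nullcline intercepts: K1/α12 = 707/1.02 = 693 > K2 = 404; K2/α21 = 404/1.08 = 374 < K1 = 707.
Since the inequalities point opposite ways, species 1 can invade but species 2 cannot.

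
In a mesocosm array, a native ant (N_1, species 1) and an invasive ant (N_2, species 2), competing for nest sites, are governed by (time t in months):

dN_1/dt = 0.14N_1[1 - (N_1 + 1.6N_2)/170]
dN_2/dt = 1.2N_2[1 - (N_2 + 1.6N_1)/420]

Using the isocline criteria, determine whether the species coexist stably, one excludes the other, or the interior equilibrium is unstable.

species 2 excludes species 1

Compare the nullcline intercepts: K1/α12 = 170/1.6 = 106 < K2 = 420; K2/α21 = 420/1.6 = 262 > K1 = 170.
Since the inequalities point opposite ways, species 2 can invade but species 1 cannot.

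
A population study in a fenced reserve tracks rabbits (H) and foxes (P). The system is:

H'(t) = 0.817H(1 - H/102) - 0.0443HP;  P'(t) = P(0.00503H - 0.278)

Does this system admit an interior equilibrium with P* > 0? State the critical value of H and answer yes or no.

Threshold H = 55.3; K > 55.3, so yes, the predator persists.

The predator equation gives dP/dt > 0 only when H > 0.278/0.00503 = 55.3.
Without the predator, H → K = 102. Since 102 > 55.3, the predator can invade and persist.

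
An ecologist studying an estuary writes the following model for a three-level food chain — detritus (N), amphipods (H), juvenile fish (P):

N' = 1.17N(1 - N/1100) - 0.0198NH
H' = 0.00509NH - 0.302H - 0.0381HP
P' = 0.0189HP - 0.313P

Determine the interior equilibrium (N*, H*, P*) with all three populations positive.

N* ≈ 792, H* ≈ 16.6, P* ≈ 97.8

From dP/dt = 0: 0.0189H* = 0.313, so H* = 16.6.
From dN/dt = 0: 1.17(1 - N*/1100) = 0.0198·16.6, giving N* = 1100·(1 - 0.28) = 792.
From dH/dt = 0: 0.00509·792 - 0.302 = 0.0381P*, so P* = 3.73/0.0381 = 97.8.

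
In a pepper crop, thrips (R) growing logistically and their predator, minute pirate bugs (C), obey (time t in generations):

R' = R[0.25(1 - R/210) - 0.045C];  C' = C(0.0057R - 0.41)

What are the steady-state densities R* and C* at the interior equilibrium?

From dC/dt = 0 with C > 0: 0.0057R* = 0.41, so R* = 71.9.
Substitute into dR/dt = 0: 0.25(1 - 71.9/210) = 0.045C*.
The bracket is 0.657, giving C* = 0.164/0.045 = 3.65.

R* ≈ 71.9, C* ≈ 3.65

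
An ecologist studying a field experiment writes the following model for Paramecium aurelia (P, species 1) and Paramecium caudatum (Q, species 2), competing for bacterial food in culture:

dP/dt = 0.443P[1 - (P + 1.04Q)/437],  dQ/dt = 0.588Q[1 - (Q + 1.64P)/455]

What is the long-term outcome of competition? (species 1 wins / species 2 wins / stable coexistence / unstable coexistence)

unstable coexistence (outcome depends on initial conditions)

Compare the nullcline intercepts: K1/α12 = 437/1.04 = 420 < K2 = 455; K2/α21 = 455/1.64 = 277 < K1 = 437.
Since both are reversed, neither can invade when rare; the interior point is a saddle.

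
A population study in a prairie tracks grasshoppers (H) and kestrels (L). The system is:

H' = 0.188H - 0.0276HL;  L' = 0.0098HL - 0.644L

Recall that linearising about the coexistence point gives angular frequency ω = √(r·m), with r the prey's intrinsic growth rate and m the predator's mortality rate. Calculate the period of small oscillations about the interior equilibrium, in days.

T ≈ 18.1 days

Here r = 0.188 and m = 0.644, so r·m = 0.121.
ω = √0.121 = 0.348 per day, hence T = 2π/ω ≈ 18.1 days.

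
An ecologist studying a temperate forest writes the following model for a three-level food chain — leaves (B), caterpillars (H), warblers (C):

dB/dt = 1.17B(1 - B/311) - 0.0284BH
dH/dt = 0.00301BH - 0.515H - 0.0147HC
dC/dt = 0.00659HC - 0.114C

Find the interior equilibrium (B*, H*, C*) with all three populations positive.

B* ≈ 180, H* ≈ 17.3, C* ≈ 1.91

From dC/dt = 0: 0.00659H* = 0.114, so H* = 17.3.
From dB/dt = 0: 1.17(1 - B*/311) = 0.0284·17.3, giving B* = 311·(1 - 0.42) = 180.
From dH/dt = 0: 0.00301·180 - 0.515 = 0.0147C*, so C* = 0.028/0.0147 = 1.91.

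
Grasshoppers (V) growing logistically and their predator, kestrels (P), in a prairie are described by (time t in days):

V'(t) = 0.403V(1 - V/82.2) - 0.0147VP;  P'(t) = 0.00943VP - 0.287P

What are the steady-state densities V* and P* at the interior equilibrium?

From dP/dt = 0 with P > 0: 0.00943V* = 0.287, so V* = 30.4.
Substitute into dV/dt = 0: 0.403(1 - 30.4/82.2) = 0.0147P*.
The bracket is 0.63, giving P* = 0.254/0.0147 = 17.3.

V* ≈ 30.4, P* ≈ 17.3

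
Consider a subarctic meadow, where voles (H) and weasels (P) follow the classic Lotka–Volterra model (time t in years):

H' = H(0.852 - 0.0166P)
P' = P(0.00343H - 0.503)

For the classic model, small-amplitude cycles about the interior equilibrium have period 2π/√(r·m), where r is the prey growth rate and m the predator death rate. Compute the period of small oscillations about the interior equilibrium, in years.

Here r = 0.852 and m = 0.503, so r·m = 0.429.
ω = √0.429 = 0.655 per year, hence T = 2π/ω ≈ 9.6 years.

T ≈ 9.6 years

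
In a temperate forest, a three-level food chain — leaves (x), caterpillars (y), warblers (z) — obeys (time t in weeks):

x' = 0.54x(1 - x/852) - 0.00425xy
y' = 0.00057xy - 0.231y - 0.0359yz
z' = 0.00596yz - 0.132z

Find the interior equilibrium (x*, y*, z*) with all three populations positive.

x* ≈ 703, y* ≈ 22.1, z* ≈ 4.74

From dz/dt = 0: 0.00596y* = 0.132, so y* = 22.1.
From dx/dt = 0: 0.54(1 - x*/852) = 0.00425·22.1, giving x* = 852·(1 - 0.174) = 703.
From dy/dt = 0: 0.00057·703 - 0.231 = 0.0359z*, so z* = 0.17/0.0359 = 4.74.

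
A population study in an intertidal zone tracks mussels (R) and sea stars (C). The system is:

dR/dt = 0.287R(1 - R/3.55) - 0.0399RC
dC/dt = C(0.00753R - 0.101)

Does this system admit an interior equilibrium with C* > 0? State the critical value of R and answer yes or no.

The predator equation gives dC/dt > 0 only when R > 0.101/0.00753 = 13.4.
Without the predator, R → K = 3.55. Since 3.55 < 13.4, the predator cannot invade.

Threshold R = 13.4; K < 13.4, so no, the predator goes extinct.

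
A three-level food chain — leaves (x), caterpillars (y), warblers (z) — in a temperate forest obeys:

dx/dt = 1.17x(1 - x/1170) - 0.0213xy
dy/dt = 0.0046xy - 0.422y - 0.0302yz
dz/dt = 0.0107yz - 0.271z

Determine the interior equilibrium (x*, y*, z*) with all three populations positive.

From dz/dt = 0: 0.0107y* = 0.271, so y* = 25.3.
From dx/dt = 0: 1.17(1 - x*/1170) = 0.0213·25.3, giving x* = 1170·(1 - 0.461) = 631.
From dy/dt = 0: 0.0046·631 - 0.422 = 0.0302z*, so z* = 2.48/0.0302 = 82.1.

x* ≈ 631, y* ≈ 25.3, z* ≈ 82.1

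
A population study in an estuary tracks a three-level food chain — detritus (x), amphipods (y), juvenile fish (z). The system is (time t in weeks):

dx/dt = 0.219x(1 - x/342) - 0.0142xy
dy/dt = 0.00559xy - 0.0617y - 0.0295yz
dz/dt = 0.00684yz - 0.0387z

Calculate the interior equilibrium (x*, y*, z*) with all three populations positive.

From dz/dt = 0: 0.00684y* = 0.0387, so y* = 5.66.
From dx/dt = 0: 0.219(1 - x*/342) = 0.0142·5.66, giving x* = 342·(1 - 0.367) = 217.
From dy/dt = 0: 0.00559·217 - 0.0617 = 0.0295z*, so z* = 1.15/0.0295 = 38.9.

x* ≈ 217, y* ≈ 5.66, z* ≈ 38.9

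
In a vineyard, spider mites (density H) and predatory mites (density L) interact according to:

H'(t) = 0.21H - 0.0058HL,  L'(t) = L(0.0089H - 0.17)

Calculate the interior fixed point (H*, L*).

H* ≈ 19.1, L* ≈ 36.2

Set dL/dt = 0 with L > 0: 0.0089H - 0.17 = 0, so H* = 0.17/0.0089 = 19.1.
Set dH/dt = 0 with H > 0: 0.21 - 0.0058L = 0, so L* = 0.21/0.0058 = 36.2.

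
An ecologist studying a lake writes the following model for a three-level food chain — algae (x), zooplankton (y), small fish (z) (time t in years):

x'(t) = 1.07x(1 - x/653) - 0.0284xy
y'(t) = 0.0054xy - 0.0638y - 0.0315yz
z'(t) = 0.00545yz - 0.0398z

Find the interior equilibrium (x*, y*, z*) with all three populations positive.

From dz/dt = 0: 0.00545y* = 0.0398, so y* = 7.3.
From dx/dt = 0: 1.07(1 - x*/653) = 0.0284·7.3, giving x* = 653·(1 - 0.194) = 526.
From dy/dt = 0: 0.0054·526 - 0.0638 = 0.0315z*, so z* = 2.78/0.0315 = 88.2.

x* ≈ 526, y* ≈ 7.3, z* ≈ 88.2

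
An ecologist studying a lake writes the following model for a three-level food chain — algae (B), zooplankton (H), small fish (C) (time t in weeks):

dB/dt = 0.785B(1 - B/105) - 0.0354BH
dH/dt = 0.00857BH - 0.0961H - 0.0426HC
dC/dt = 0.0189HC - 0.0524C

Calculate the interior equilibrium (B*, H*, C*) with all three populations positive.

B* ≈ 91.9, H* ≈ 2.77, C* ≈ 16.2

From dC/dt = 0: 0.0189H* = 0.0524, so H* = 2.77.
From dB/dt = 0: 0.785(1 - B*/105) = 0.0354·2.77, giving B* = 105·(1 - 0.125) = 91.9.
From dH/dt = 0: 0.00857·91.9 - 0.0961 = 0.0426C*, so C* = 0.691/0.0426 = 16.2.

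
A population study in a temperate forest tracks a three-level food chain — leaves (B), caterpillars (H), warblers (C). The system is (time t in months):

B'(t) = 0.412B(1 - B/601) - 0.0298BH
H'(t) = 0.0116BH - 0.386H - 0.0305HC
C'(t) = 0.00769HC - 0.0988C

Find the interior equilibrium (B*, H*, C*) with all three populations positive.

From dC/dt = 0: 0.00769H* = 0.0988, so H* = 12.8.
From dB/dt = 0: 0.412(1 - B*/601) = 0.0298·12.8, giving B* = 601·(1 - 0.929) = 42.5.
From dH/dt = 0: 0.0116·42.5 - 0.386 = 0.0305C*, so C* = 0.107/0.0305 = 3.51.

B* ≈ 42.5, H* ≈ 12.8, C* ≈ 3.51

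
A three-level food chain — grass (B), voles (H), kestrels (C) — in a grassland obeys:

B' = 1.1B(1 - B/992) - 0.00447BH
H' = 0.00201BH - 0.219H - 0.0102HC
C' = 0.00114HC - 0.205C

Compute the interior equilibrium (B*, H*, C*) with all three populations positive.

B* ≈ 267, H* ≈ 180, C* ≈ 31.2

From dC/dt = 0: 0.00114H* = 0.205, so H* = 180.
From dB/dt = 0: 1.1(1 - B*/992) = 0.00447·180, giving B* = 992·(1 - 0.731) = 267.
From dH/dt = 0: 0.00201·267 - 0.219 = 0.0102C*, so C* = 0.318/0.0102 = 31.2.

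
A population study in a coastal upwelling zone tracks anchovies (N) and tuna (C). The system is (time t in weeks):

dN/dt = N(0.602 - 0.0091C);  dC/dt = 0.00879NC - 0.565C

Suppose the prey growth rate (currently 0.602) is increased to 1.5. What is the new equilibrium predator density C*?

C* ≈ 165

At the interior fixed point, setting dN/dt = 0 with N > 0 fixes C* = (prey growth rate)/(NC coefficient) — independent of the other coefficients.
With the change, C* = 1.5/0.0091 = 165; it rises from 66.2.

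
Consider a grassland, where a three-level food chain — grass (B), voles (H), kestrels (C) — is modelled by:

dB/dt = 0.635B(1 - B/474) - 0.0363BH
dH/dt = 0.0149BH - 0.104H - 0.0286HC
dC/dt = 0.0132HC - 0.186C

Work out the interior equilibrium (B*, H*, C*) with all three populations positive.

B* ≈ 92.2, H* ≈ 14.1, C* ≈ 44.4

From dC/dt = 0: 0.0132H* = 0.186, so H* = 14.1.
From dB/dt = 0: 0.635(1 - B*/474) = 0.0363·14.1, giving B* = 474·(1 - 0.806) = 92.2.
From dH/dt = 0: 0.0149·92.2 - 0.104 = 0.0286C*, so C* = 1.27/0.0286 = 44.4.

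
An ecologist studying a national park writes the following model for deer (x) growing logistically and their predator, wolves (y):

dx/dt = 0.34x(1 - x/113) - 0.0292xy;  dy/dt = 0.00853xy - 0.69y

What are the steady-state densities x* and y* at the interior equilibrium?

x* ≈ 80.9, y* ≈ 3.31

From dy/dt = 0 with y > 0: 0.00853x* = 0.69, so x* = 80.9.
Substitute into dx/dt = 0: 0.34(1 - 80.9/113) = 0.0292y*.
The bracket is 0.284, giving y* = 0.0966/0.0292 = 3.31.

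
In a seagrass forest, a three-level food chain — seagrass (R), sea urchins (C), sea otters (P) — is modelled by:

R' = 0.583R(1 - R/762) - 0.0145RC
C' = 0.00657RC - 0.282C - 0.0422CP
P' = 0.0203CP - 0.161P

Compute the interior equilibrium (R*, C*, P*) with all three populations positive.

From dP/dt = 0: 0.0203C* = 0.161, so C* = 7.93.
From dR/dt = 0: 0.583(1 - R*/762) = 0.0145·7.93, giving R* = 762·(1 - 0.197) = 612.
From dC/dt = 0: 0.00657·612 - 0.282 = 0.0422P*, so P* = 3.74/0.0422 = 88.6.

R* ≈ 612, C* ≈ 7.93, P* ≈ 88.6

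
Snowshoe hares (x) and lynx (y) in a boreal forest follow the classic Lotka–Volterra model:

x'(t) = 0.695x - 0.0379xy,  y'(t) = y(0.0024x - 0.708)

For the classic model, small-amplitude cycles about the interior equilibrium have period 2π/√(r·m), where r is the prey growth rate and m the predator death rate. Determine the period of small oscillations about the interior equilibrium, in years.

Here r = 0.695 and m = 0.708, so r·m = 0.492.
ω = √0.492 = 0.701 per year, hence T = 2π/ω ≈ 8.96 years.

T ≈ 8.96 years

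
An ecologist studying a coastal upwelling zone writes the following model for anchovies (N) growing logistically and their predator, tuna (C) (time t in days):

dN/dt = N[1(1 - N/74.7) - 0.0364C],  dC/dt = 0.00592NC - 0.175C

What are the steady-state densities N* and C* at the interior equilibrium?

From dC/dt = 0 with C > 0: 0.00592N* = 0.175, so N* = 29.6.
Substitute into dN/dt = 0: 1(1 - 29.6/74.7) = 0.0364C*.
The bracket is 0.604, giving C* = 0.604/0.0364 = 16.6.

N* ≈ 29.6, C* ≈ 16.6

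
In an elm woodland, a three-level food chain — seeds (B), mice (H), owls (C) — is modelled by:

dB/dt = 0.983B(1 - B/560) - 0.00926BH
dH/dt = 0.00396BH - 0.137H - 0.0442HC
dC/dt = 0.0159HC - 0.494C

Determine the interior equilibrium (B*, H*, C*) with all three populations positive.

B* ≈ 396, H* ≈ 31.1, C* ≈ 32.4

From dC/dt = 0: 0.0159H* = 0.494, so H* = 31.1.
From dB/dt = 0: 0.983(1 - B*/560) = 0.00926·31.1, giving B* = 560·(1 - 0.293) = 396.
From dH/dt = 0: 0.00396·396 - 0.137 = 0.0442C*, so C* = 1.43/0.0442 = 32.4.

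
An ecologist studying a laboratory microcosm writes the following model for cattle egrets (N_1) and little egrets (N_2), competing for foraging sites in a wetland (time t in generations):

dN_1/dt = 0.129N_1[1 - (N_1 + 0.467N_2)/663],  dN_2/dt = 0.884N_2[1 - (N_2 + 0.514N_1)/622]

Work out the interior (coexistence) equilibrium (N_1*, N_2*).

N_1* ≈ 490, N_2* ≈ 370

Setting both brackets to zero gives the nullclines N_1 + 0.467N_2 = 663 and 0.514N_1 + N_2 = 622.
Substituting N_2 = 622 - 0.514N_1 into the first: N_1(1 - 0.467·0.514) = 663 - 0.467·622.
So N_1* = 373/0.76 = 490, and then N_2* = 622 - 0.514·490 = 370.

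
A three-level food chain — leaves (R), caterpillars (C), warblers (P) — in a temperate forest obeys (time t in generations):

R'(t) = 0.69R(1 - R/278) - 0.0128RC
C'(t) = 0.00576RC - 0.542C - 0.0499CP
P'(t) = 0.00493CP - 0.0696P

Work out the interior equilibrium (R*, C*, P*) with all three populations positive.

From dP/dt = 0: 0.00493C* = 0.0696, so C* = 14.1.
From dR/dt = 0: 0.69(1 - R*/278) = 0.0128·14.1, giving R* = 278·(1 - 0.262) = 205.
From dC/dt = 0: 0.00576·205 - 0.542 = 0.0499P*, so P* = 0.64/0.0499 = 12.8.

R* ≈ 205, C* ≈ 14.1, P* ≈ 12.8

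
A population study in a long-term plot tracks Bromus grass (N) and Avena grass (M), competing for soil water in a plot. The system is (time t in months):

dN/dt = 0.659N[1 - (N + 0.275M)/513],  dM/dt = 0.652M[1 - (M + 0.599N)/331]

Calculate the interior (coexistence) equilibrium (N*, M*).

N* ≈ 505, M* ≈ 28.4

Setting both brackets to zero gives the nullclines N + 0.275M = 513 and 0.599N + M = 331.
Substituting M = 331 - 0.599N into the first: N(1 - 0.275·0.599) = 513 - 0.275·331.
So N* = 422/0.835 = 505, and then M* = 331 - 0.599·505 = 28.4.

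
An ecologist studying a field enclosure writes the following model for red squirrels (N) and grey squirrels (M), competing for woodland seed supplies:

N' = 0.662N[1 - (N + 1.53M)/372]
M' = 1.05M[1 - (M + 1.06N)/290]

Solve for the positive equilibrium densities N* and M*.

Setting both brackets to zero gives the nullclines N + 1.53M = 372 and 1.06N + M = 290.
Substituting M = 290 - 1.06N into the first: N(1 - 1.53·1.06) = 372 - 1.53·290.
So N* = -71.7/-0.622 = 115, and then M* = 290 - 1.06·115 = 168.

N* ≈ 115, M* ≈ 168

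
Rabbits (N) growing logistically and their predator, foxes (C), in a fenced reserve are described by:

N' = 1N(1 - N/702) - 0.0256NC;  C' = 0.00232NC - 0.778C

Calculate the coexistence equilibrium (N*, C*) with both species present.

From dC/dt = 0 with C > 0: 0.00232N* = 0.778, so N* = 335.
Substitute into dN/dt = 0: 1(1 - 335/702) = 0.0256C*.
The bracket is 0.522, giving C* = 0.522/0.0256 = 20.4.

N* ≈ 335, C* ≈ 20.4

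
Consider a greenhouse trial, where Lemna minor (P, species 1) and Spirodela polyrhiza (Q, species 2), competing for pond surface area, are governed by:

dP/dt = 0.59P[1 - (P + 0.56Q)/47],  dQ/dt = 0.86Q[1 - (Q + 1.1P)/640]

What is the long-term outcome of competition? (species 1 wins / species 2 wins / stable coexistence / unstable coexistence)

species 2 excludes species 1

Compare the nullcline intercepts: K1/α12 = 47/0.56 = 83.9 < K2 = 640; K2/α21 = 640/1.1 = 582 > K1 = 47.
Since the inequalities point opposite ways, species 2 can invade but species 1 cannot.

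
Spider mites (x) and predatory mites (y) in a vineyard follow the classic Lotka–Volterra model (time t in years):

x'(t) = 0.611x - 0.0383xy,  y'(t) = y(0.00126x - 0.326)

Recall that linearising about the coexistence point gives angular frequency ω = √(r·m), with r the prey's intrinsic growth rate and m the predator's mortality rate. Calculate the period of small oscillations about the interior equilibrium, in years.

Here r = 0.611 and m = 0.326, so r·m = 0.199.
ω = √0.199 = 0.446 per year, hence T = 2π/ω ≈ 14.1 years.

T ≈ 14.1 years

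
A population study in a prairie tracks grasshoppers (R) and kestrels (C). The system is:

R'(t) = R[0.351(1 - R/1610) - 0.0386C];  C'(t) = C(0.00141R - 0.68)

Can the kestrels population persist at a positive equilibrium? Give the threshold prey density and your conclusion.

Threshold R = 482; K > 482, so yes, the predator persists.

The predator equation gives dC/dt > 0 only when R > 0.68/0.00141 = 482.
Without the predator, R → K = 1610. Since 1610 > 482, the predator can invade and persist.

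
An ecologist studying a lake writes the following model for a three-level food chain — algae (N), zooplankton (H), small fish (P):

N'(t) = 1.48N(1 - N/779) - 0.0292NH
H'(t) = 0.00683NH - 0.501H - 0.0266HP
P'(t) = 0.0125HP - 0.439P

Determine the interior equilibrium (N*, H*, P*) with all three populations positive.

From dP/dt = 0: 0.0125H* = 0.439, so H* = 35.1.
From dN/dt = 0: 1.48(1 - N*/779) = 0.0292·35.1, giving N* = 779·(1 - 0.693) = 239.
From dH/dt = 0: 0.00683·239 - 0.501 = 0.0266P*, so P* = 1.13/0.0266 = 42.6.

N* ≈ 239, H* ≈ 35.1, P* ≈ 42.6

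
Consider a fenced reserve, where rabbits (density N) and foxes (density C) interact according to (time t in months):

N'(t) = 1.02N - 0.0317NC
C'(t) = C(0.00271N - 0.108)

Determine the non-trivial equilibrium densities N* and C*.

N* ≈ 39.9, C* ≈ 32.2

Set dC/dt = 0 with C > 0: 0.00271N - 0.108 = 0, so N* = 0.108/0.00271 = 39.9.
Set dN/dt = 0 with N > 0: 1.02 - 0.0317C = 0, so C* = 1.02/0.0317 = 32.2.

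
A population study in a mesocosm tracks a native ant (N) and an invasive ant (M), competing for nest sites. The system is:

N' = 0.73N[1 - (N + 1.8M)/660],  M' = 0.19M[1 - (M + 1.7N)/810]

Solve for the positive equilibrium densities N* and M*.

N* ≈ 387, M* ≈ 151

Setting both brackets to zero gives the nullclines N + 1.8M = 660 and 1.7N + M = 810.
Substituting M = 810 - 1.7N into the first: N(1 - 1.8·1.7) = 660 - 1.8·810.
So N* = -798/-2.06 = 387, and then M* = 810 - 1.7·387 = 151.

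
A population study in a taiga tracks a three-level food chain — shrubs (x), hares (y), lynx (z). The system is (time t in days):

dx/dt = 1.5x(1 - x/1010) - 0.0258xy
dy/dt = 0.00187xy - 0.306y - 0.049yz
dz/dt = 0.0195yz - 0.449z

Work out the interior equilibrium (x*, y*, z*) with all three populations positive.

x* ≈ 610, y* ≈ 23, z* ≈ 17

From dz/dt = 0: 0.0195y* = 0.449, so y* = 23.
From dx/dt = 0: 1.5(1 - x*/1010) = 0.0258·23, giving x* = 1010·(1 - 0.396) = 610.
From dy/dt = 0: 0.00187·610 - 0.306 = 0.049z*, so z* = 0.835/0.049 = 17.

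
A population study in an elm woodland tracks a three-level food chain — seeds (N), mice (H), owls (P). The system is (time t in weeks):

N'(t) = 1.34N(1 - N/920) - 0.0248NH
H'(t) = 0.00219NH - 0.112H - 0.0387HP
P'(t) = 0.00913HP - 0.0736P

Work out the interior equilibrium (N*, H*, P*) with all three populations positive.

N* ≈ 783, H* ≈ 8.06, P* ≈ 41.4

From dP/dt = 0: 0.00913H* = 0.0736, so H* = 8.06.
From dN/dt = 0: 1.34(1 - N*/920) = 0.0248·8.06, giving N* = 920·(1 - 0.149) = 783.
From dH/dt = 0: 0.00219·783 - 0.112 = 0.0387P*, so P* = 1.6/0.0387 = 41.4.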